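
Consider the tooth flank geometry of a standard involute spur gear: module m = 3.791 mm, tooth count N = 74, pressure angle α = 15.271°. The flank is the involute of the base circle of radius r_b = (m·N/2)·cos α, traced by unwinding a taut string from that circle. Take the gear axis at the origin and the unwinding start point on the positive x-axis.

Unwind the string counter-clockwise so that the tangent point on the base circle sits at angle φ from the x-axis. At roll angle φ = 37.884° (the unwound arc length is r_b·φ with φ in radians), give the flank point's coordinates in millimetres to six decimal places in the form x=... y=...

x=161.737869 y=12.477142

pitch radius r_p = m·N/2 = 3.791·74/2 = 140.267000
base radius r_b = r_p·cos α = 140.267000·cos 15.271° = 135.314292
roll angle φ = 37.884° = 0.66120053 rad
x = r_b·(cos φ + φ·sin φ) = 135.314292·(0.78925559 + 0.66120053·0.61406482) = 161.737869
y = r_b·(sin φ − φ·cos φ) = 135.314292·(0.61406482 − 0.66120053·0.78925559) = 12.477142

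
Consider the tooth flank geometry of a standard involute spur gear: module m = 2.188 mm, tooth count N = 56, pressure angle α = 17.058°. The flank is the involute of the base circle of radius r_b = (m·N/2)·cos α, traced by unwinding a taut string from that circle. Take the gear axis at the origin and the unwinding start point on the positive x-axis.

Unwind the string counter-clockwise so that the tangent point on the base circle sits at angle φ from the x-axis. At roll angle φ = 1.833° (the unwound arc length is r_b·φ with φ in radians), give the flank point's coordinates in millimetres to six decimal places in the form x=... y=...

pitch radius r_p = m·N/2 = 2.188·56/2 = 61.264000
base radius r_b = r_p·cos α = 61.264000·cos 17.058° = 58.568893
roll angle φ = 1.833° = 0.03199189 rad
x = r_b·(cos φ + φ·sin φ) = 58.568893·(0.99948830 + 0.03199189·0.03198643) = 58.598857
y = r_b·(sin φ − φ·cos φ) = 58.568893·(0.03198643 − 0.03199189·0.99948830) = 0.000639

x=58.598857 y=0.000639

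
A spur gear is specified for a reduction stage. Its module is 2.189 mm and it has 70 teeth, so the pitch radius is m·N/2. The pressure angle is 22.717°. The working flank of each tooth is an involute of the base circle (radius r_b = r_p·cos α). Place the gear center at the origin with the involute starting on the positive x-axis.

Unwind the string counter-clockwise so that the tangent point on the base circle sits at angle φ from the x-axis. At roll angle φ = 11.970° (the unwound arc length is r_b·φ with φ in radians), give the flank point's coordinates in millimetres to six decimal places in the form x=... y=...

pitch radius r_p = m·N/2 = 2.189·70/2 = 76.615000
base radius r_b = r_p·cos α = 76.615000·cos 22.717° = 70.671480
roll angle φ = 11.970° = 0.20891591 rad
x = r_b·(cos φ + φ·sin φ) = 70.671480·(0.97825633 + 0.20891591·0.20739951) = 72.196951
y = r_b·(sin φ − φ·cos φ) = 70.671480·(0.20739951 − 0.20891591·0.97825633) = 0.213866

x=72.196951 y=0.213866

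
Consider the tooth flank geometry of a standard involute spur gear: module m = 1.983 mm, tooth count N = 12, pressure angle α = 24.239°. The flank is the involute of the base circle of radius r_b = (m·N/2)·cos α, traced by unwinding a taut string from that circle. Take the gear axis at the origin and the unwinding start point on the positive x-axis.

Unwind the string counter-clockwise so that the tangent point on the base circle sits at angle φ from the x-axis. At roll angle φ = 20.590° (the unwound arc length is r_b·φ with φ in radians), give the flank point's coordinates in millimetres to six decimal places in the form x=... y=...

pitch radius r_p = m·N/2 = 1.983·12/2 = 11.898000
base radius r_b = r_p·cos α = 11.898000·cos 24.239° = 10.849083
roll angle φ = 20.590° = 0.35936329 rad
x = r_b·(cos φ + φ·sin φ) = 10.849083·(0.93612093 + 0.35936329·0.35167827) = 11.527163
y = r_b·(sin φ − φ·cos φ) = 10.849083·(0.35167827 − 0.35936329·0.93612093) = 0.165674

x=11.527163 y=0.165674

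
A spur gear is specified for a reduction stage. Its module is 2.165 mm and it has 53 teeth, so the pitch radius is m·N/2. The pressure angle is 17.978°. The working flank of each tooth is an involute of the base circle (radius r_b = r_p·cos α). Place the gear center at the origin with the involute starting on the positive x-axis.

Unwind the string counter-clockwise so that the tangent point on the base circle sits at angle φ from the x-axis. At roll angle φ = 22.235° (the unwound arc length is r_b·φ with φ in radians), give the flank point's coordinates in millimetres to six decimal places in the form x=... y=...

pitch radius r_p = m·N/2 = 2.165·53/2 = 57.372500
base radius r_b = r_p·cos α = 57.372500·cos 17.978° = 54.571293
roll angle φ = 22.235° = 0.38807396 rad
x = r_b·(cos φ + φ·sin φ) = 54.571293·(0.92563960 + 0.38807396·0.37840630) = 58.527125
y = r_b·(sin φ − φ·cos φ) = 54.571293·(0.37840630 − 0.38807396·0.92563960) = 1.047205

x=58.527125 y=1.047205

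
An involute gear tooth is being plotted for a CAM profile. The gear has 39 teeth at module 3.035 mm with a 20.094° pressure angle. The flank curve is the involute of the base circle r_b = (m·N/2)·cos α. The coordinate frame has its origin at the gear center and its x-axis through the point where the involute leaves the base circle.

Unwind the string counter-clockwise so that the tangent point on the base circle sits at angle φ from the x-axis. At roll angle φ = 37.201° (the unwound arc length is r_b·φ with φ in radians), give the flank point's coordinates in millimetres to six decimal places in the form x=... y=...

pitch radius r_p = m·N/2 = 3.035·39/2 = 59.182500
base radius r_b = r_p·cos α = 59.182500·cos 20.094° = 55.580075
roll angle φ = 37.201° = 0.64927994 rad
x = r_b·(cos φ + φ·sin φ) = 55.580075·(0.79651937 + 0.64927994·0.60461302) = 66.089293
y = r_b·(sin φ − φ·cos φ) = 55.580075·(0.60461302 − 0.64927994·0.79651937) = 4.860421

x=66.089293 y=4.860421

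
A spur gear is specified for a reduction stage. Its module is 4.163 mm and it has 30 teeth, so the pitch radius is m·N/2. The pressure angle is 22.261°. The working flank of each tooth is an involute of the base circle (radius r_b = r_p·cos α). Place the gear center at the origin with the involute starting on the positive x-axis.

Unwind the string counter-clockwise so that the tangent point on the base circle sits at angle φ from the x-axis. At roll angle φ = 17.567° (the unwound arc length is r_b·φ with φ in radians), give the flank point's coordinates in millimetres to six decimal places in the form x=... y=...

pitch radius r_p = m·N/2 = 4.163·30/2 = 62.445000
base radius r_b = r_p·cos α = 62.445000·cos 22.261° = 57.790836
roll angle φ = 17.567° = 0.30660199 rad
x = r_b·(cos φ + φ·sin φ) = 57.790836·(0.95336466 + 0.30660199·0.30182084) = 60.443640
y = r_b·(sin φ − φ·cos φ) = 57.790836·(0.30182084 − 0.30660199·0.95336466) = 0.550015

x=60.443640 y=0.550015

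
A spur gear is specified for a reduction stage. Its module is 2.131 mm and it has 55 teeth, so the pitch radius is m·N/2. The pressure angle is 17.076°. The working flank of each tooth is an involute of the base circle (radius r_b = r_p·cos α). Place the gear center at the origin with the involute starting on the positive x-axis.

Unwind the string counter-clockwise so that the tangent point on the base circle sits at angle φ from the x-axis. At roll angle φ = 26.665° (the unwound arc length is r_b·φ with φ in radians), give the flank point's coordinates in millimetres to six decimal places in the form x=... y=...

pitch radius r_p = m·N/2 = 2.131·55/2 = 58.602500
base radius r_b = r_p·cos α = 58.602500·cos 17.076° = 56.019073
roll angle φ = 26.665° = 0.46539205 rad
x = r_b·(cos φ + φ·sin φ) = 56.019073·(0.89364569 + 0.46539205·0.44877319) = 61.761093
y = r_b·(sin φ − φ·cos φ) = 56.019073·(0.44877319 − 0.46539205·0.89364569) = 1.841772

x=61.761093 y=1.841772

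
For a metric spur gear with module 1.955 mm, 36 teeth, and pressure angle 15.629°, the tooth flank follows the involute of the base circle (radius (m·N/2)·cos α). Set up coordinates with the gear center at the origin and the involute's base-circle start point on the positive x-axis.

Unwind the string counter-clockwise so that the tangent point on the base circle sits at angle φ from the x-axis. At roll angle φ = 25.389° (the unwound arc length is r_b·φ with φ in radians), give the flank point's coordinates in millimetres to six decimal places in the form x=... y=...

pitch radius r_p = m·N/2 = 1.955·36/2 = 35.190000
base radius r_b = r_p·cos α = 35.190000·cos 15.629° = 33.888897
roll angle φ = 25.389° = 0.44312164 rad
x = r_b·(cos φ + φ·sin φ) = 33.888897·(0.90341763 + 0.44312164·0.42876170) = 37.054500
y = r_b·(sin φ − φ·cos φ) = 33.888897·(0.42876170 − 0.44312164·0.90341763) = 0.963725

x=37.054500 y=0.963725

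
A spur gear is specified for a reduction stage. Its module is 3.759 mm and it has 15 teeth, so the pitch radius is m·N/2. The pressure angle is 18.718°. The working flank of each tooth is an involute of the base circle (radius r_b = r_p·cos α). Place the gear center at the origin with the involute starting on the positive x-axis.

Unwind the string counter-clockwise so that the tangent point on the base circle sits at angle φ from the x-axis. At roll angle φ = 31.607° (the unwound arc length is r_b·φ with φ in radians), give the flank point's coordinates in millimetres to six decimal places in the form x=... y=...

pitch radius r_p = m·N/2 = 3.759·15/2 = 28.192500
base radius r_b = r_p·cos α = 28.192500·cos 18.718° = 26.701385
roll angle φ = 31.607° = 0.55164622 rad
x = r_b·(cos φ + φ·sin φ) = 26.701385·(0.85166291 + 0.55164622·0.52408996) = 30.460276
y = r_b·(sin φ − φ·cos φ) = 26.701385·(0.52408996 − 0.55164622·0.85166291) = 1.449173

x=30.460276 y=1.449173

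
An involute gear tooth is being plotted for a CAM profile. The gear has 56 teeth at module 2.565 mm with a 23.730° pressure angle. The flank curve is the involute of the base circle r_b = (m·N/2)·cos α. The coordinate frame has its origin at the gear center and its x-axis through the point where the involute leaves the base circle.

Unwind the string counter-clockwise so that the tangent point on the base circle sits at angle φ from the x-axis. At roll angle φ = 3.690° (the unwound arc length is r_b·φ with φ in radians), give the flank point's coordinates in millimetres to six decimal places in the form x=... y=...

pitch radius r_p = m·N/2 = 2.565·56/2 = 71.820000
base radius r_b = r_p·cos α = 71.820000·cos 23.730° = 65.747763
roll angle φ = 3.690° = 0.06440265 rad
x = r_b·(cos φ + φ·sin φ) = 65.747763·(0.99792687 + 0.06440265·0.06435814) = 65.883973
y = r_b·(sin φ − φ·cos φ) = 65.747763·(0.06435814 − 0.06440265·0.99792687) = 0.005852

x=65.883973 y=0.005852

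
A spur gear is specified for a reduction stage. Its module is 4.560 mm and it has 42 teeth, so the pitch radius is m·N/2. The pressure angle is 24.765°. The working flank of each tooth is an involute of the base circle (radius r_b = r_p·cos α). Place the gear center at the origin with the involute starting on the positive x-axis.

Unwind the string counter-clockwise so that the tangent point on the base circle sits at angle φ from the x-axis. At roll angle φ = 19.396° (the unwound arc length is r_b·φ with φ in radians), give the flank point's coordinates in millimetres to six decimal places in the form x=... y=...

pitch radius r_p = m·N/2 = 4.560·42/2 = 95.760000
base radius r_b = r_p·cos α = 95.760000·cos 24.765° = 86.953292
roll angle φ = 19.396° = 0.33852406 rad
x = r_b·(cos φ + φ·sin φ) = 86.953292·(0.94324584 + 0.33852406·0.33209528) = 91.793815
y = r_b·(sin φ − φ·cos φ) = 86.953292·(0.33209528 − 0.33852406·0.94324584) = 1.111599

x=91.793815 y=1.111599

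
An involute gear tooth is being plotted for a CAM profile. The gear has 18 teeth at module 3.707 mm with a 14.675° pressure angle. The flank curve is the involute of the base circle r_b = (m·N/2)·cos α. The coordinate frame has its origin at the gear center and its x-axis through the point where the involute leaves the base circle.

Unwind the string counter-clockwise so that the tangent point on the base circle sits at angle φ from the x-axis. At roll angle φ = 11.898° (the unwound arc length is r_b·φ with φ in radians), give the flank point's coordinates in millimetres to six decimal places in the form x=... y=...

x=32.963041 y=0.095922

pitch radius r_p = m·N/2 = 3.707·18/2 = 33.363000
base radius r_b = r_p·cos α = 33.363000·cos 14.675° = 32.274645
roll angle φ = 11.898° = 0.20765927 rad
x = r_b·(cos φ + φ·sin φ) = 32.274645·(0.97851618 + 0.20765927·0.20617003) = 32.963041
y = r_b·(sin φ − φ·cos φ) = 32.274645·(0.20617003 − 0.20765927·0.97851618) = 0.095922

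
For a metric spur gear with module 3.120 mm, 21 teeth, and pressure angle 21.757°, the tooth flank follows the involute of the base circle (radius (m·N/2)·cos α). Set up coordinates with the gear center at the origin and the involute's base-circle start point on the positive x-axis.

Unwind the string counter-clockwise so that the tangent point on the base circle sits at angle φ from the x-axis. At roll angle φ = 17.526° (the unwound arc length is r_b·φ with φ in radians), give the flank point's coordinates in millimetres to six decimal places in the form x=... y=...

pitch radius r_p = m·N/2 = 3.120·21/2 = 32.760000
base radius r_b = r_p·cos α = 32.760000·cos 21.757° = 30.426318
roll angle φ = 17.526° = 0.30588640 rad
x = r_b·(cos φ + φ·sin φ) = 30.426318·(0.95358040 + 0.30588640·0.30113855) = 31.816636
y = r_b·(sin φ − φ·cos φ) = 30.426318·(0.30113855 − 0.30588640·0.95358040) = 0.287567

x=31.816636 y=0.287567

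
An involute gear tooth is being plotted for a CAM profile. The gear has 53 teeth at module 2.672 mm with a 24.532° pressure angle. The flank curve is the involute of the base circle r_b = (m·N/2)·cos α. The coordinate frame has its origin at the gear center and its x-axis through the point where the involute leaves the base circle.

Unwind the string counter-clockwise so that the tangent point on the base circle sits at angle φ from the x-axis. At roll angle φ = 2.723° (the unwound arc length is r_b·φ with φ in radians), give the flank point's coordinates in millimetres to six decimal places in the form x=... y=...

pitch radius r_p = m·N/2 = 2.672·53/2 = 70.808000
base radius r_b = r_p·cos α = 70.808000·cos 24.532° = 64.416128
roll angle φ = 2.723° = 0.04752532 rad
x = r_b·(cos φ + φ·sin φ) = 64.416128·(0.99887088 + 0.04752532·0.04750743) = 64.488834
y = r_b·(sin φ − φ·cos φ) = 64.416128·(0.04750743 − 0.04752532·0.99887088) = 0.002304

x=64.488834 y=0.002304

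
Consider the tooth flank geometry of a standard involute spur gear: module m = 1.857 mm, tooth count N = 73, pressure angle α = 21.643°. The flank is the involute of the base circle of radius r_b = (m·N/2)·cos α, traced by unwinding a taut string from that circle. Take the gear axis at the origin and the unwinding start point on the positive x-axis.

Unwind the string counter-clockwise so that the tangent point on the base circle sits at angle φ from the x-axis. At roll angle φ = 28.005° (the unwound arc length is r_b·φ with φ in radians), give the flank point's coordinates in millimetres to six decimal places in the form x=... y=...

x=70.084170 y=2.394201

pitch radius r_p = m·N/2 = 1.857·73/2 = 67.780500
base radius r_b = r_p·cos α = 67.780500·cos 21.643° = 63.001971
roll angle φ = 28.005° = 0.48877946 rad
x = r_b·(cos φ + φ·sin φ) = 63.001971·(0.88290662 + 0.48877946·0.46954861) = 70.084170
y = r_b·(sin φ − φ·cos φ) = 63.001971·(0.46954861 − 0.48877946·0.88290662) = 2.394201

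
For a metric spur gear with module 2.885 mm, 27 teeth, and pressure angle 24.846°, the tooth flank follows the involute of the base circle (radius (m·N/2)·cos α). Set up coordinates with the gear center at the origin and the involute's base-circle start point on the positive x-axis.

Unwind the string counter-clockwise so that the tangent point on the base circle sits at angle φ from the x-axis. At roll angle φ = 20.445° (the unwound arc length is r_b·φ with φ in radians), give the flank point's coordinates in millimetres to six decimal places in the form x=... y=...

x=37.521489 y=0.528482

pitch radius r_p = m·N/2 = 2.885·27/2 = 38.947500
base radius r_b = r_p·cos α = 38.947500·cos 24.846° = 35.342536
roll angle φ = 20.445° = 0.35683257 rad
x = r_b·(cos φ + φ·sin φ) = 35.342536·(0.93700793 + 0.35683257·0.34930808) = 37.521489
y = r_b·(sin φ − φ·cos φ) = 35.342536·(0.34930808 − 0.35683257·0.93700793) = 0.528482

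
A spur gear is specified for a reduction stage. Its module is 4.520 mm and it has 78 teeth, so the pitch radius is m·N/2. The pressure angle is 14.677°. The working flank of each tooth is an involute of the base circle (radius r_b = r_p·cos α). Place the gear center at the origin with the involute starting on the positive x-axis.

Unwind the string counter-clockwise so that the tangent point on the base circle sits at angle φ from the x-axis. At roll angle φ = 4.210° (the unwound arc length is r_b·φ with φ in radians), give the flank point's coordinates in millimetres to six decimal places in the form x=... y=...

pitch radius r_p = m·N/2 = 4.520·78/2 = 176.280000
base radius r_b = r_p·cos α = 176.280000·cos 14.677° = 170.527902
roll angle φ = 4.210° = 0.07347836 rad
x = r_b·(cos φ + φ·sin φ) = 170.527902·(0.99730168 + 0.07347836·0.07341226) = 170.987627
y = r_b·(sin φ − φ·cos φ) = 170.527902·(0.07341226 − 0.07347836·0.99730168) = 0.022538

x=170.987627 y=0.022538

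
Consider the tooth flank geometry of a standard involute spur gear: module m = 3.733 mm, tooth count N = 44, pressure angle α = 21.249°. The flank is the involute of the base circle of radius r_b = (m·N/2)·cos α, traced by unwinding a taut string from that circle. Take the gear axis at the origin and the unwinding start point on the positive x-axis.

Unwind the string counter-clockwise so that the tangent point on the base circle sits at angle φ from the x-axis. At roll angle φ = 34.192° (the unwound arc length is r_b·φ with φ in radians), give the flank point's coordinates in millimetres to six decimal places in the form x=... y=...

x=88.982353 y=5.231686

pitch radius r_p = m·N/2 = 3.733·44/2 = 82.126000
base radius r_b = r_p·cos α = 82.126000·cos 21.249° = 76.542598
roll angle φ = 34.192° = 0.59676298 rad
x = r_b·(cos φ + φ·sin φ) = 76.542598·(0.82715905 + 0.59676298·0.56196789) = 88.982353
y = r_b·(sin φ − φ·cos φ) = 76.542598·(0.56196789 − 0.59676298·0.82715905) = 5.231686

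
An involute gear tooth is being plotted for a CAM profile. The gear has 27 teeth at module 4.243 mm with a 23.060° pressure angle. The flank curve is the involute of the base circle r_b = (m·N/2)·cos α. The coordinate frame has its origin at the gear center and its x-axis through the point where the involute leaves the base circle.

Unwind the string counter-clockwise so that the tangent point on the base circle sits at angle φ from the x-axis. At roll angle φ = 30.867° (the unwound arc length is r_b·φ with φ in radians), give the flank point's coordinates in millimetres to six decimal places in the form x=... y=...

x=59.805559 y=2.667942

pitch radius r_p = m·N/2 = 4.243·27/2 = 57.280500
base radius r_b = r_p·cos α = 57.280500·cos 23.060° = 52.703512
roll angle φ = 30.867° = 0.53873078 rad
x = r_b·(cos φ + φ·sin φ) = 52.703512·(0.85836054 + 0.53873078·0.51304696) = 59.805559
y = r_b·(sin φ − φ·cos φ) = 52.703512·(0.51304696 − 0.53873078·0.85836054) = 2.667942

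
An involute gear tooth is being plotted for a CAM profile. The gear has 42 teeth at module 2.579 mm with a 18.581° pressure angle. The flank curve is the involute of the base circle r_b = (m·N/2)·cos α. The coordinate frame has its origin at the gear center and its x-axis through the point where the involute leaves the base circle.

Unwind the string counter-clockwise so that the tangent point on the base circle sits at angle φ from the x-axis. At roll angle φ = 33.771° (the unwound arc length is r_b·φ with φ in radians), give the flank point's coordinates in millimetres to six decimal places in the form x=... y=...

pitch radius r_p = m·N/2 = 2.579·42/2 = 54.159000
base radius r_b = r_p·cos α = 54.159000·cos 18.581° = 51.335915
roll angle φ = 33.771° = 0.58941514 rad
x = r_b·(cos φ + φ·sin φ) = 51.335915·(0.83126593 + 0.58941514·0.55587495) = 59.493553
y = r_b·(sin φ − φ·cos φ) = 51.335915·(0.55587495 − 0.58941514·0.83126593) = 3.383767

x=59.493553 y=3.383767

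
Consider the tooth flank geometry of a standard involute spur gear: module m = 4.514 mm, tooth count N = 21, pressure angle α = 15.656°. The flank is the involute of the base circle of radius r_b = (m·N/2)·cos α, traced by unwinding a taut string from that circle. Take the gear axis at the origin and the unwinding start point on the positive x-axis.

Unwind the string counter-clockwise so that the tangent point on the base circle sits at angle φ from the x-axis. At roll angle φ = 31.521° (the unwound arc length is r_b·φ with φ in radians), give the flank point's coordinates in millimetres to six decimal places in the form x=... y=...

pitch radius r_p = m·N/2 = 4.514·21/2 = 47.397000
base radius r_b = r_p·cos α = 47.397000·cos 15.656° = 45.638537
roll angle φ = 31.521° = 0.55014523 rad
x = r_b·(cos φ + φ·sin φ) = 45.638537·(0.85244860 + 0.55014523·0.52281104) = 52.031154
y = r_b·(sin φ − φ·cos φ) = 45.638537·(0.52281104 − 0.55014523·0.85244860) = 2.457202

x=52.031154 y=2.457202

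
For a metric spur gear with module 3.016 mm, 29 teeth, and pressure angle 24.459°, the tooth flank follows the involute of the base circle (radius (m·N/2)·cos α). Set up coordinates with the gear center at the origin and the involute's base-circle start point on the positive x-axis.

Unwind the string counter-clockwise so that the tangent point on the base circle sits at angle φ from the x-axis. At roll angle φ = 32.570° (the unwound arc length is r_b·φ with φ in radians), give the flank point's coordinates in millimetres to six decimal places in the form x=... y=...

pitch radius r_p = m·N/2 = 3.016·29/2 = 43.732000
base radius r_b = r_p·cos α = 43.732000·cos 24.459° = 39.807394
roll angle φ = 32.570° = 0.56845374 rad
x = r_b·(cos φ + φ·sin φ) = 39.807394·(0.84273438 + 0.56845374·0.53832960) = 45.728738
y = r_b·(sin φ − φ·cos φ) = 39.807394·(0.53832960 − 0.56845374·0.84273438) = 2.359547

x=45.728738 y=2.359547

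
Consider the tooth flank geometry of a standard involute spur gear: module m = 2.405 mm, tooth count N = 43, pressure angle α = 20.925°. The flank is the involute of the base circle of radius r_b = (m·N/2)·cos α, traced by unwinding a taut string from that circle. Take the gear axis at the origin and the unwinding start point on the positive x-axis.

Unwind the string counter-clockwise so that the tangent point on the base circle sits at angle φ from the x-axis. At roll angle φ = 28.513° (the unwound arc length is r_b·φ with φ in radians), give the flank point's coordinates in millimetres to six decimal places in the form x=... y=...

x=53.912568 y=1.935392

pitch radius r_p = m·N/2 = 2.405·43/2 = 51.707500
base radius r_b = r_p·cos α = 51.707500·cos 20.925° = 48.297325
roll angle φ = 28.513° = 0.49764573 rad
x = r_b·(cos φ + φ·sin φ) = 48.297325·(0.87870883 + 0.49764573·0.47735815) = 53.912568
y = r_b·(sin φ − φ·cos φ) = 48.297325·(0.47735815 − 0.49764573·0.87870883) = 1.935392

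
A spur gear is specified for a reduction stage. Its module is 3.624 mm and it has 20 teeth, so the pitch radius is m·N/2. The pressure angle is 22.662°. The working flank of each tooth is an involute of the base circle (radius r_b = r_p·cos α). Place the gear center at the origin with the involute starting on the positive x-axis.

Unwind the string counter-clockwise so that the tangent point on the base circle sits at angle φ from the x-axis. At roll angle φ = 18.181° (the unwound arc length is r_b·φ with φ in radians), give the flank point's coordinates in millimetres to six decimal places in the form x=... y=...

x=35.083558 y=0.352596

pitch radius r_p = m·N/2 = 3.624·20/2 = 36.240000
base radius r_b = r_p·cos α = 36.240000·cos 22.662° = 33.442048
roll angle φ = 18.181° = 0.31731831 rad
x = r_b·(cos φ + φ·sin φ) = 33.442048·(0.95007557 + 0.31731831·0.31201988) = 35.083558
y = r_b·(sin φ − φ·cos φ) = 33.442048·(0.31201988 − 0.31731831·0.95007557) = 0.352596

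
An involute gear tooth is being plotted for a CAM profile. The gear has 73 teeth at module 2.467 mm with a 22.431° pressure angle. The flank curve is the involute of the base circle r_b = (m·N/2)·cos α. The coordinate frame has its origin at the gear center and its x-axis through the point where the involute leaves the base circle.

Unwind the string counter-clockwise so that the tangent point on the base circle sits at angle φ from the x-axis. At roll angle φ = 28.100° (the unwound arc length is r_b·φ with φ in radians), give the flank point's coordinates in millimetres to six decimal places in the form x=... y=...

x=92.648637 y=3.194782

pitch radius r_p = m·N/2 = 2.467·73/2 = 90.045500
base radius r_b = r_p·cos α = 90.045500·cos 22.431° = 83.232632
roll angle φ = 28.100° = 0.49043752 rad
x = r_b·(cos φ + φ·sin φ) = 83.232632·(0.88212687 + 0.49043752·0.47101188) = 92.648637
y = r_b·(sin φ − φ·cos φ) = 83.232632·(0.47101188 − 0.49043752·0.88212687) = 3.194782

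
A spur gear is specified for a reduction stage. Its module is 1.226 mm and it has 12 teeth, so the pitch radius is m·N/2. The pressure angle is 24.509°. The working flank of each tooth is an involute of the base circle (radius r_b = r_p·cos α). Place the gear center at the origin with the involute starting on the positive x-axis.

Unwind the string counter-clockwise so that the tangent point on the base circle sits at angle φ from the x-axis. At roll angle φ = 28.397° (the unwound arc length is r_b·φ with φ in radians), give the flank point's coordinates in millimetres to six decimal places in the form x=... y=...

x=7.465457 y=0.265006

pitch radius r_p = m·N/2 = 1.226·12/2 = 7.356000
base radius r_b = r_p·cos α = 7.356000·cos 24.509° = 6.693196
roll angle φ = 28.397° = 0.49562115 rad
x = r_b·(cos φ + φ·sin φ) = 6.693196·(0.87967348 + 0.49562115·0.47557815) = 7.465457
y = r_b·(sin φ − φ·cos φ) = 6.693196·(0.47557815 − 0.49562115·0.87967348) = 0.265006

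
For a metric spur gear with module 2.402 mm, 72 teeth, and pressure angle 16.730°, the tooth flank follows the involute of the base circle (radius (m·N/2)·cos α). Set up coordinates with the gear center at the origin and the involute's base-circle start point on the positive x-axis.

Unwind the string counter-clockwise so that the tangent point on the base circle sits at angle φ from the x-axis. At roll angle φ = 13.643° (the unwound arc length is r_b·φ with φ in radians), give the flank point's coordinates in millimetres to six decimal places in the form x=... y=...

x=85.126300 y=0.370568

pitch radius r_p = m·N/2 = 2.402·72/2 = 86.472000
base radius r_b = r_p·cos α = 86.472000·cos 16.730° = 82.811805
roll angle φ = 13.643° = 0.23811527 rad
x = r_b·(cos φ + φ·sin φ) = 82.811805·(0.97178425 + 0.23811527·0.23587150) = 85.126300
y = r_b·(sin φ − φ·cos φ) = 82.811805·(0.23587150 − 0.23811527·0.97178425) = 0.370568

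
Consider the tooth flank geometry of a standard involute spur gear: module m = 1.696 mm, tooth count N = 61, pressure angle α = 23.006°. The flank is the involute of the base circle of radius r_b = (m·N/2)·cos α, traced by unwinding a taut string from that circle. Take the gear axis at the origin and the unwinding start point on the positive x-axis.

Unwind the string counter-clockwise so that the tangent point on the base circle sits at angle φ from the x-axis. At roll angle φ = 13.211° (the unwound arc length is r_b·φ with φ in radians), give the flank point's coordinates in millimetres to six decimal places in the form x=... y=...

pitch radius r_p = m·N/2 = 1.696·61/2 = 51.728000
base radius r_b = r_p·cos α = 51.728000·cos 23.006° = 47.613758
roll angle φ = 13.211° = 0.23057545 rad
x = r_b·(cos φ + φ·sin φ) = 47.613758·(0.97353504 + 0.23057545·0.22853778) = 48.862679
y = r_b·(sin φ − φ·cos φ) = 47.613758·(0.22853778 − 0.23057545·0.97353504) = 0.193526

x=48.862679 y=0.193526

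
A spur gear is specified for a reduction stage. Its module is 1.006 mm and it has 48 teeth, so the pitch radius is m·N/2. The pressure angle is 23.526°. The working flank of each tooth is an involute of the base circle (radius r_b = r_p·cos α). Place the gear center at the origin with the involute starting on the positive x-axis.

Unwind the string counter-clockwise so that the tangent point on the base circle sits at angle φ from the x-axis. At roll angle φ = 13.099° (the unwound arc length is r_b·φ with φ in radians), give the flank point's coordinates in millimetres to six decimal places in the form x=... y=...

x=22.708115 y=0.087715

pitch radius r_p = m·N/2 = 1.006·48/2 = 24.144000
base radius r_b = r_p·cos α = 24.144000·cos 23.526° = 22.137127
roll angle φ = 13.099° = 0.22862068 rad
x = r_b·(cos φ + φ·sin φ) = 22.137127·(0.97397992 + 0.22862068·0.22663431) = 22.708115
y = r_b·(sin φ − φ·cos φ) = 22.137127·(0.22663431 − 0.22862068·0.97397992) = 0.087715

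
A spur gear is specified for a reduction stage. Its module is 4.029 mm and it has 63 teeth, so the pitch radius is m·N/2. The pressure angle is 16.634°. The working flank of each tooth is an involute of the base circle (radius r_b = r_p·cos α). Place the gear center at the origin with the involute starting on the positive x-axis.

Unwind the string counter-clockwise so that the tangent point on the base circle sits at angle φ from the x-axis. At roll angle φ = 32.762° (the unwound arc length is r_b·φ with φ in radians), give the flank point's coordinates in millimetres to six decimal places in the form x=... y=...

x=139.886472 y=7.333275

pitch radius r_p = m·N/2 = 4.029·63/2 = 126.913500
base radius r_b = r_p·cos α = 126.913500·cos 16.634° = 121.602535
roll angle φ = 32.762° = 0.57180477 rad
x = r_b·(cos φ + φ·sin φ) = 121.602535·(0.84092569 + 0.57180477·0.54115061) = 139.886472
y = r_b·(sin φ − φ·cos φ) = 121.602535·(0.54115061 − 0.57180477·0.84092569) = 7.333275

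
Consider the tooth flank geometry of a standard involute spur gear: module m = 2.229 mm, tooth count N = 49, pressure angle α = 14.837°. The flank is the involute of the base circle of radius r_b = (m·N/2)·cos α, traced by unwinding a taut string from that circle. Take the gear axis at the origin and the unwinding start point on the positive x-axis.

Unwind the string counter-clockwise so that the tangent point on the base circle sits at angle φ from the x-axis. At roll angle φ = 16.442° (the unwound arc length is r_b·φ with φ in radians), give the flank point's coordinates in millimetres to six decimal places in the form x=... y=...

x=54.918762 y=0.412423

pitch radius r_p = m·N/2 = 2.229·49/2 = 54.610500
base radius r_b = r_p·cos α = 54.610500·cos 14.837° = 52.789689
roll angle φ = 16.442° = 0.28696704 rad
x = r_b·(cos φ + φ·sin φ) = 52.789689·(0.95910675 + 0.28696704·0.28304459) = 54.918762
y = r_b·(sin φ − φ·cos φ) = 52.789689·(0.28304459 − 0.28696704·0.95910675) = 0.412423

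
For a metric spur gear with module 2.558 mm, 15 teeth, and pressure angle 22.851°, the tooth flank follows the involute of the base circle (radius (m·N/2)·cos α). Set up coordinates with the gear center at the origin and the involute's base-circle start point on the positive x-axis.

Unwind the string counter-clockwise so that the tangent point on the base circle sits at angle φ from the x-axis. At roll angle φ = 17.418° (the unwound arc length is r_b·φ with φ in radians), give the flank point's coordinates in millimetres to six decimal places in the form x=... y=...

pitch radius r_p = m·N/2 = 2.558·15/2 = 19.185000
base radius r_b = r_p·cos α = 19.185000·cos 22.851° = 17.679320
roll angle φ = 17.418° = 0.30400145 rad
x = r_b·(cos φ + φ·sin φ) = 17.679320·(0.95414633 + 0.30400145·0.29934056) = 18.477476
y = r_b·(sin φ − φ·cos φ) = 17.679320·(0.29934056 − 0.30400145·0.95414633) = 0.164041

x=18.477476 y=0.164041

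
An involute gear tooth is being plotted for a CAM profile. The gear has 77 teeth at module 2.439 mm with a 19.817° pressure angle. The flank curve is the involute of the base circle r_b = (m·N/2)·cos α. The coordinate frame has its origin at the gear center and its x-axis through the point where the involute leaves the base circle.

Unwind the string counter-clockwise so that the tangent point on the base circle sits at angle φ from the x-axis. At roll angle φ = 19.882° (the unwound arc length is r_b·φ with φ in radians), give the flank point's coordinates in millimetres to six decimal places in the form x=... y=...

pitch radius r_p = m·N/2 = 2.439·77/2 = 93.901500
base radius r_b = r_p·cos α = 93.901500·cos 19.817° = 88.340674
roll angle φ = 19.882° = 0.34700636 rad
x = r_b·(cos φ + φ·sin φ) = 88.340674·(0.94039501 + 0.34700636·0.34008413) = 93.500332
y = r_b·(sin φ − φ·cos φ) = 88.340674·(0.34008413 − 0.34700636·0.94039501) = 1.215663

x=93.500332 y=1.215663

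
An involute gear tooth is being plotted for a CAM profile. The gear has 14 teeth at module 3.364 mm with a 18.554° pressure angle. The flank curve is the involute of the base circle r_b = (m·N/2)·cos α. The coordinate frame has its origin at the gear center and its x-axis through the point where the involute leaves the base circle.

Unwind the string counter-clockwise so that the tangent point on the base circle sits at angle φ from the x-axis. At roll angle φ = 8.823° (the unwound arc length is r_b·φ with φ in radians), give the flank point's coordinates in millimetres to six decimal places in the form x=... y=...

pitch radius r_p = m·N/2 = 3.364·14/2 = 23.548000
base radius r_b = r_p·cos α = 23.548000·cos 18.554° = 22.324073
roll angle φ = 8.823° = 0.15399040 rad
x = r_b·(cos φ + φ·sin φ) = 22.324073·(0.98816689 + 0.15399040·0.15338252) = 22.587192
y = r_b·(sin φ − φ·cos φ) = 22.324073·(0.15338252 − 0.15399040·0.98816689) = 0.027108

x=22.587192 y=0.027108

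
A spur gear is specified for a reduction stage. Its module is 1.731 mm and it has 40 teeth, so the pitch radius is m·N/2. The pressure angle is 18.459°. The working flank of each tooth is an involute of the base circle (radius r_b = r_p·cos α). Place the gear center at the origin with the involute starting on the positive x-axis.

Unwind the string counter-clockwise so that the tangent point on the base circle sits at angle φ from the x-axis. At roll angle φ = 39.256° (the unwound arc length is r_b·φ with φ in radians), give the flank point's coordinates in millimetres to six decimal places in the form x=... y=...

pitch radius r_p = m·N/2 = 1.731·40/2 = 34.620000
base radius r_b = r_p·cos α = 34.620000·cos 18.459° = 32.838817
roll angle φ = 39.256° = 0.68514645 rad
x = r_b·(cos φ + φ·sin φ) = 32.838817·(0.77432638 + 0.68514645·0.63278642) = 39.665277
y = r_b·(sin φ − φ·cos φ) = 32.838817·(0.63278642 − 0.68514645·0.77432638) = 3.358079

x=39.665277 y=3.358079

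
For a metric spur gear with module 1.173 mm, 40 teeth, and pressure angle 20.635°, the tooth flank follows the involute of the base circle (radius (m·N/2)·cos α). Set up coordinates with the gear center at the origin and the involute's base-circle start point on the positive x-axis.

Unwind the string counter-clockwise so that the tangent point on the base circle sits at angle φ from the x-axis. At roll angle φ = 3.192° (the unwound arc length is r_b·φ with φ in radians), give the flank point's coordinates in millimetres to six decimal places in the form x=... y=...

x=21.988955 y=0.001265

pitch radius r_p = m·N/2 = 1.173·40/2 = 23.460000
base radius r_b = r_p·cos α = 23.460000·cos 20.635° = 21.954910
roll angle φ = 3.192° = 0.05571091 rad
x = r_b·(cos φ + φ·sin φ) = 21.954910·(0.99844855 + 0.05571091·0.05568210) = 21.988955
y = r_b·(sin φ − φ·cos φ) = 21.954910·(0.05568210 − 0.05571091·0.99844855) = 0.001265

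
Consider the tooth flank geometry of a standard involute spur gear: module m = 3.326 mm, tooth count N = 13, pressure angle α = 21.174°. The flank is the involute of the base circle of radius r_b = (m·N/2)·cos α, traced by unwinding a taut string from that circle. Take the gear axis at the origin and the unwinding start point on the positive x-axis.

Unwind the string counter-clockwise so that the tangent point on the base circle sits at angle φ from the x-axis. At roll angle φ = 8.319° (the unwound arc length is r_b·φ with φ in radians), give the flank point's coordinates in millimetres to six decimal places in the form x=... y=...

x=20.370829 y=0.020525

pitch radius r_p = m·N/2 = 3.326·13/2 = 21.619000
base radius r_b = r_p·cos α = 21.619000·cos 21.174° = 20.159454
roll angle φ = 8.319° = 0.14519394 rad
x = r_b·(cos φ + φ·sin φ) = 20.159454·(0.98947786 + 0.14519394·0.14468433) = 20.370829
y = r_b·(sin φ − φ·cos φ) = 20.159454·(0.14468433 − 0.14519394·0.98947786) = 0.020525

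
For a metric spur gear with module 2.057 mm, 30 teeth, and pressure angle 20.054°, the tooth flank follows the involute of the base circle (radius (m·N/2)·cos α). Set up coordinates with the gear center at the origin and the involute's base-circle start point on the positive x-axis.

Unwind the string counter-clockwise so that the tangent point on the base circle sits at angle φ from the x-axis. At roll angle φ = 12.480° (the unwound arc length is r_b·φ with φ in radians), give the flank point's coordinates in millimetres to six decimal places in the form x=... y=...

pitch radius r_p = m·N/2 = 2.057·30/2 = 30.855000
base radius r_b = r_p·cos α = 30.855000·cos 20.054° = 28.984257
roll angle φ = 12.480° = 0.21781709 rad
x = r_b·(cos φ + φ·sin φ) = 28.984257·(0.97637150 + 0.21781709·0.21609881) = 29.663692
y = r_b·(sin φ − φ·cos φ) = 28.984257·(0.21609881 − 0.21781709·0.97637150) = 0.099370

x=29.663692 y=0.099370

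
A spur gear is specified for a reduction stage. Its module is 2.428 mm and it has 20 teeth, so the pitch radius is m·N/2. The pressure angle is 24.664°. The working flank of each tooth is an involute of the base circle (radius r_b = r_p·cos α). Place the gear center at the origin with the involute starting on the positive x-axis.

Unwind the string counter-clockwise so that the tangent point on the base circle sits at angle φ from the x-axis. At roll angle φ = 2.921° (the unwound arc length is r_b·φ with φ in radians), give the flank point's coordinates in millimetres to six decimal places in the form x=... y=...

x=22.093605 y=0.000974

pitch radius r_p = m·N/2 = 2.428·20/2 = 24.280000
base radius r_b = r_p·cos α = 24.280000·cos 24.664° = 22.064949
roll angle φ = 2.921° = 0.05098107 rad
x = r_b·(cos φ + φ·sin φ) = 22.064949·(0.99870075 + 0.05098107·0.05095899) = 22.093605
y = r_b·(sin φ − φ·cos φ) = 22.064949·(0.05095899 − 0.05098107·0.99870075) = 0.000974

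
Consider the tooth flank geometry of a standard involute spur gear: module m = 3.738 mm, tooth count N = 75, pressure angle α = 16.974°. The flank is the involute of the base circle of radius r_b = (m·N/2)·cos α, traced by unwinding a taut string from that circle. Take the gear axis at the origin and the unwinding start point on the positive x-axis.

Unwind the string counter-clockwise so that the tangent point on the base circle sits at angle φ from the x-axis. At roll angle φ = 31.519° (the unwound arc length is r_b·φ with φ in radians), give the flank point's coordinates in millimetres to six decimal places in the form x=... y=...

pitch radius r_p = m·N/2 = 3.738·75/2 = 140.175000
base radius r_b = r_p·cos α = 140.175000·cos 16.974° = 134.068603
roll angle φ = 31.519° = 0.55011033 rad
x = r_b·(cos φ + φ·sin φ) = 134.068603·(0.85246685 + 0.55011033·0.52278128) = 152.845478
y = r_b·(sin φ − φ·cos φ) = 134.068603·(0.52278128 − 0.55011033·0.85246685) = 7.216975

x=152.845478 y=7.216975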